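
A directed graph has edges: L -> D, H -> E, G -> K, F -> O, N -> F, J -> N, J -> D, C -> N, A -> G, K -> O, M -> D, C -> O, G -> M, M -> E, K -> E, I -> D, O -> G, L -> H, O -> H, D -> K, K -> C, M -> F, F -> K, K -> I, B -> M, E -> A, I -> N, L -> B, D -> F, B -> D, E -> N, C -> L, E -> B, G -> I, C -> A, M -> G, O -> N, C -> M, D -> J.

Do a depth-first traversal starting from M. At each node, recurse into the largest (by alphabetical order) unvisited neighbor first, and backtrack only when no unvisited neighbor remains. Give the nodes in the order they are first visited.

Visit M
M → G
G → K
K → O
O → N
N → F
O → H
H → E
E → B
B → D
D → J
E → A
K → I
K → C
C → L

M → G → K → O → N → F → H → E → B → D → J → A → I → C → L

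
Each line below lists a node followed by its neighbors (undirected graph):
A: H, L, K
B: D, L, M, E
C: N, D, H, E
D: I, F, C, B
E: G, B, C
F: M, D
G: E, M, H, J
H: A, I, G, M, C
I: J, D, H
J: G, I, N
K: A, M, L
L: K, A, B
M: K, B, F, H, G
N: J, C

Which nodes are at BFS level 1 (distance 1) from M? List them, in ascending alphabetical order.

Level 0: M
Level 1: B, F, G, H, K
Level 2: A, C, D, E, I, J, L
Level 3: N

B, F, G, H, K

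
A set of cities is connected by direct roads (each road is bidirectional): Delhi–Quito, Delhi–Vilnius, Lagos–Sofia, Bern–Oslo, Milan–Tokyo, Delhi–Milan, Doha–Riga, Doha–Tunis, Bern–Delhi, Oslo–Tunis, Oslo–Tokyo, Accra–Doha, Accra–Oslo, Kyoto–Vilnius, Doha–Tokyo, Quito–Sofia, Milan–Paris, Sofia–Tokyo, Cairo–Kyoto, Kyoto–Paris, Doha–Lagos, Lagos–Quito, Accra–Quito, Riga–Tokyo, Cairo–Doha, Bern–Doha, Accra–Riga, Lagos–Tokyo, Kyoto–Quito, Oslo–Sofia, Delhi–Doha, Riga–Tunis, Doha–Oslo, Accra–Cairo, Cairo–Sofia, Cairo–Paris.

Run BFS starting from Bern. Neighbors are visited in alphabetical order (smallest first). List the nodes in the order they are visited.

Bern -> Delhi -> Doha -> Oslo -> Milan -> Quito -> Vilnius -> Accra -> Cairo -> Lagos -> Riga -> Tokyo -> Tunis -> Sofia -> Paris -> Kyoto

Visit Bern; enqueue Delhi, Doha, Oslo → queue [Delhi, Doha, Oslo]
Visit Delhi; enqueue Milan, Quito, Vilnius → queue [Doha, Oslo, Milan, Quito, Vilnius]
Visit Doha; enqueue Accra, Cairo, Lagos, Riga, Tokyo, Tunis → queue [Oslo, Milan, Quito, Vilnius, Accra, Cairo, Lagos, Riga, Tokyo, Tunis]
Visit Oslo; enqueue Sofia → queue [Milan, Quito, Vilnius, Accra, Cairo, Lagos, Riga, Tokyo, Tunis, Sofia]
Visit Milan; enqueue Paris → queue [Quito, Vilnius, Accra, Cairo, Lagos, Riga, Tokyo, Tunis, Sofia, Paris]
Visit Quito; enqueue Kyoto → queue [Vilnius, Accra, Cairo, Lagos, Riga, Tokyo, Tunis, Sofia, Paris, Kyoto]
Visit Vilnius → queue [Accra, Cairo, Lagos, Riga, Tokyo, Tunis, Sofia, Paris, Kyoto]
Visit Accra → queue [Cairo, Lagos, Riga, Tokyo, Tunis, Sofia, Paris, Kyoto]
Visit Cairo → queue [Lagos, Riga, Tokyo, Tunis, Sofia, Paris, Kyoto]
Visit Lagos → queue [Riga, Tokyo, Tunis, Sofia, Paris, Kyoto]
Visit Riga → queue [Tokyo, Tunis, Sofia, Paris, Kyoto]
Visit Tokyo → queue [Tunis, Sofia, Paris, Kyoto]
Visit Tunis → queue [Sofia, Paris, Kyoto]
Visit Sofia → queue [Paris, Kyoto]
Visit Paris → queue [Kyoto]
Visit Kyoto → queue []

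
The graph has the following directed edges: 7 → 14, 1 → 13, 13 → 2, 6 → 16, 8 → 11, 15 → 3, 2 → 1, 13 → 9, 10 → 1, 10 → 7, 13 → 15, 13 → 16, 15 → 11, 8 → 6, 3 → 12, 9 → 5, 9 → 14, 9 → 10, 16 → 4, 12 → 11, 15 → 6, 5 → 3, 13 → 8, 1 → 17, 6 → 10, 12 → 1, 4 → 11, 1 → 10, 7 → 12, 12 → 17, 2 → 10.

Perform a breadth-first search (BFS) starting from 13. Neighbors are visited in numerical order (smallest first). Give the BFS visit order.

13, 2, 8, 9, 15, 16, 1, 10, 6, 11, 5, 14, 3, 4, 17, 7, 12

Visit 13; enqueue 2, 8, 9, 15, 16 → queue [2, 8, 9, 15, 16]
Visit 2; enqueue 1, 10 → queue [8, 9, 15, 16, 1, 10]
Visit 8; enqueue 6, 11 → queue [9, 15, 16, 1, 10, 6, 11]
Visit 9; enqueue 5, 14 → queue [15, 16, 1, 10, 6, 11, 5, 14]
Visit 15; enqueue 3 → queue [16, 1, 10, 6, 11, 5, 14, 3]
Visit 16; enqueue 4 → queue [1, 10, 6, 11, 5, 14, 3, 4]
Visit 1; enqueue 17 → queue [10, 6, 11, 5, 14, 3, 4, 17]
Visit 10; enqueue 7 → queue [6, 11, 5, 14, 3, 4, 17, 7]
Visit 6 → queue [11, 5, 14, 3, 4, 17, 7]
Visit 11 → queue [5, 14, 3, 4, 17, 7]
Visit 5 → queue [14, 3, 4, 17, 7]
Visit 14 → queue [3, 4, 17, 7]
Visit 3; enqueue 12 → queue [4, 17, 7, 12]
Visit 4 → queue [17, 7, 12]
Visit 17 → queue [7, 12]
Visit 7 → queue [12]
Visit 12 → queue []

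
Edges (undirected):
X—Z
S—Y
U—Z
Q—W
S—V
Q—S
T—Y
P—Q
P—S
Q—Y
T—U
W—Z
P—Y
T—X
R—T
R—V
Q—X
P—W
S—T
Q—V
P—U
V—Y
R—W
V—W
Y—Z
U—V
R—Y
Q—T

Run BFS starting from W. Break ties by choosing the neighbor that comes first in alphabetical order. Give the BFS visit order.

Visit W; enqueue P, Q, R, V, Z → queue [P, Q, R, V, Z]
Visit P; enqueue S, U, Y → queue [Q, R, V, Z, S, U, Y]
Visit Q; enqueue T, X → queue [R, V, Z, S, U, Y, T, X]
Visit R → queue [V, Z, S, U, Y, T, X]
Visit V → queue [Z, S, U, Y, T, X]
Visit Z → queue [S, U, Y, T, X]
Visit S → queue [U, Y, T, X]
Visit U → queue [Y, T, X]
Visit Y → queue [T, X]
Visit T → queue [X]
Visit X → queue []

W P Q R V Z S U Y T X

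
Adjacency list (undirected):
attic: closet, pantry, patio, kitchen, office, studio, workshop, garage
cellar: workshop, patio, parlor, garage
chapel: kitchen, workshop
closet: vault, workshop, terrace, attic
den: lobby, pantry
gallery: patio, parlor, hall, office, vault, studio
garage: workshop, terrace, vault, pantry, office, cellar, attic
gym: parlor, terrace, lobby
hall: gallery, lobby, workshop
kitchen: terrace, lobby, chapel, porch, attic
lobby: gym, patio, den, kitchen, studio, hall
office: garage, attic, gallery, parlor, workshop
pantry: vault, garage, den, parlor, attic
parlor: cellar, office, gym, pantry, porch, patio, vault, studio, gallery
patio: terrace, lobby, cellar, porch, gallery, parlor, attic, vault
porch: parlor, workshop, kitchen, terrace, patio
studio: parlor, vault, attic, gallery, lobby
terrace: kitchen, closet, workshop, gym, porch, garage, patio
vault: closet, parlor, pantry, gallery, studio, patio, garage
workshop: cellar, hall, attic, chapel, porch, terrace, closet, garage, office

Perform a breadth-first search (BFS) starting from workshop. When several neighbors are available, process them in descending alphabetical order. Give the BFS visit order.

Visit workshop; enqueue terrace, porch, office, hall, garage, closet, chapel, cellar, attic → queue [terrace, porch, office, hall, garage, closet, chapel, cellar, attic]
Visit terrace; enqueue patio, kitchen, gym → queue [porch, office, hall, garage, closet, chapel, cellar, attic, patio, kitchen, gym]
Visit porch; enqueue parlor → queue [office, hall, garage, closet, chapel, cellar, attic, patio, kitchen, gym, parlor]
Visit office; enqueue gallery → queue [hall, garage, closet, chapel, cellar, attic, patio, kitchen, gym, parlor, gallery]
Visit hall; enqueue lobby → queue [garage, closet, chapel, cellar, attic, patio, kitchen, gym, parlor, gallery, lobby]
Visit garage; enqueue vault, pantry → queue [closet, chapel, cellar, attic, patio, kitchen, gym, parlor, gallery, lobby, vault, pantry]
Visit closet → queue [chapel, cellar, attic, patio, kitchen, gym, parlor, gallery, lobby, vault, pantry]
Visit chapel → queue [cellar, attic, patio, kitchen, gym, parlor, gallery, lobby, vault, pantry]
Visit cellar → queue [attic, patio, kitchen, gym, parlor, gallery, lobby, vault, pantry]
Visit attic; enqueue studio → queue [patio, kitchen, gym, parlor, gallery, lobby, vault, pantry, studio]
Visit patio → queue [kitchen, gym, parlor, gallery, lobby, vault, pantry, studio]
Visit kitchen → queue [gym, parlor, gallery, lobby, vault, pantry, studio]
Visit gym → queue [parlor, gallery, lobby, vault, pantry, studio]
Visit parlor → queue [gallery, lobby, vault, pantry, studio]
Visit gallery → queue [lobby, vault, pantry, studio]
Visit lobby; enqueue den → queue [vault, pantry, studio, den]
Visit vault → queue [pantry, studio, den]
Visit pantry → queue [studio, den]
Visit studio → queue [den]
Visit den → queue []

workshop terrace porch office hall garage closet chapel cellar attic patio kitchen gym parlor gallery lobby vault pantry studio den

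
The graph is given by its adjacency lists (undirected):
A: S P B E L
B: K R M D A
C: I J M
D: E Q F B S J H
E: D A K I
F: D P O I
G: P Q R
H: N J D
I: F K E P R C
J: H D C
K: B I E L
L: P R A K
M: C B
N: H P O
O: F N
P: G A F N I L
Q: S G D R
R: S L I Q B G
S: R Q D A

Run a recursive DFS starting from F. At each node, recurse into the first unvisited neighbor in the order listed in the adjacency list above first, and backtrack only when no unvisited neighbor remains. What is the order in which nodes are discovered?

Visit F
F → D
D → E
E → A
A → S
S → R
R → L
L → P
P → G
G → Q
P → N
N → H
H → J
J → C
C → I
I → K
K → B
B → M
N → O

F -> D -> E -> A -> S -> R -> L -> P -> G -> Q -> N -> H -> J -> C -> I -> K -> B -> M -> O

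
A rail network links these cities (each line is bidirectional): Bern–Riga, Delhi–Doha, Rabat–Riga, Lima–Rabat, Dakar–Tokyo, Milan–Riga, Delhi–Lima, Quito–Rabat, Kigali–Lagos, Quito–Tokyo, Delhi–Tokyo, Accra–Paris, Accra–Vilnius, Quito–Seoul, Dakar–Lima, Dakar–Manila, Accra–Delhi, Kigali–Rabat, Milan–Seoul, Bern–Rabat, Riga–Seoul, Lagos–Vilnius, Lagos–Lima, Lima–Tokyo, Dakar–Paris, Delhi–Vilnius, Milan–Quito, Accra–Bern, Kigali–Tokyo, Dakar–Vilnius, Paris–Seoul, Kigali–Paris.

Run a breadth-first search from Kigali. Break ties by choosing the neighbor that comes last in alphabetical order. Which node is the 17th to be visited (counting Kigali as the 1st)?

Visit Kigali; enqueue Tokyo, Rabat, Paris, Lagos → queue [Tokyo, Rabat, Paris, Lagos]
Visit Tokyo; enqueue Quito, Lima, Delhi, Dakar → queue [Rabat, Paris, Lagos, Quito, Lima, Delhi, Dakar]
Visit Rabat; enqueue Riga, Bern → queue [Paris, Lagos, Quito, Lima, Delhi, Dakar, Riga, Bern]
Visit Paris; enqueue Seoul, Accra → queue [Lagos, Quito, Lima, Delhi, Dakar, Riga, Bern, Seoul, Accra]
Visit Lagos; enqueue Vilnius → queue [Quito, Lima, Delhi, Dakar, Riga, Bern, Seoul, Accra, Vilnius]
Visit Quito; enqueue Milan → queue [Lima, Delhi, Dakar, Riga, Bern, Seoul, Accra, Vilnius, Milan]
Visit Lima → queue [Delhi, Dakar, Riga, Bern, Seoul, Accra, Vilnius, Milan]
Visit Delhi; enqueue Doha → queue [Dakar, Riga, Bern, Seoul, Accra, Vilnius, Milan, Doha]
Visit Dakar; enqueue Manila → queue [Riga, Bern, Seoul, Accra, Vilnius, Milan, Doha, Manila]
Visit Riga → queue [Bern, Seoul, Accra, Vilnius, Milan, Doha, Manila]
Visit Bern → queue [Seoul, Accra, Vilnius, Milan, Doha, Manila]
Visit Seoul → queue [Accra, Vilnius, Milan, Doha, Manila]
Visit Accra → queue [Vilnius, Milan, Doha, Manila]
Visit Vilnius → queue [Milan, Doha, Manila]
Visit Milan → queue [Doha, Manila]
Visit Doha → queue [Manila]
Visit Manila → queue []

Visit order: Kigali, Tokyo, Rabat, Paris, Lagos, Quito, Lima, Delhi, Dakar, Riga, Bern, Seoul, Accra, Vilnius, Milan, Doha, Manila

Manila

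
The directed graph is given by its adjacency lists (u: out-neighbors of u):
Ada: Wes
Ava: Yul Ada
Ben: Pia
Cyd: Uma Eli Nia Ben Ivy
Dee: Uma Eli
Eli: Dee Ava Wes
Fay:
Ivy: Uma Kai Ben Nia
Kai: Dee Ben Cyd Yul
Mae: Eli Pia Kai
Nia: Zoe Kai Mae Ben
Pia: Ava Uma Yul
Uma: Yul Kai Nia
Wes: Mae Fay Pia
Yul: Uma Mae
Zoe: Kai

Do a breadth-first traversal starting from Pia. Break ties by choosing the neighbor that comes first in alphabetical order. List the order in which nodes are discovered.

Visit Pia; enqueue Ava, Uma, Yul → queue [Ava, Uma, Yul]
Visit Ava; enqueue Ada → queue [Uma, Yul, Ada]
Visit Uma; enqueue Kai, Nia → queue [Yul, Ada, Kai, Nia]
Visit Yul; enqueue Mae → queue [Ada, Kai, Nia, Mae]
Visit Ada; enqueue Wes → queue [Kai, Nia, Mae, Wes]
Visit Kai; enqueue Ben, Cyd, Dee → queue [Nia, Mae, Wes, Ben, Cyd, Dee]
Visit Nia; enqueue Zoe → queue [Mae, Wes, Ben, Cyd, Dee, Zoe]
Visit Mae; enqueue Eli → queue [Wes, Ben, Cyd, Dee, Zoe, Eli]
Visit Wes; enqueue Fay → queue [Ben, Cyd, Dee, Zoe, Eli, Fay]
Visit Ben → queue [Cyd, Dee, Zoe, Eli, Fay]
Visit Cyd; enqueue Ivy → queue [Dee, Zoe, Eli, Fay, Ivy]
Visit Dee → queue [Zoe, Eli, Fay, Ivy]
Visit Zoe → queue [Eli, Fay, Ivy]
Visit Eli → queue [Fay, Ivy]
Visit Fay → queue [Ivy]
Visit Ivy → queue []

Pia -> Ava -> Uma -> Yul -> Ada -> Kai -> Nia -> Mae -> Wes -> Ben -> Cyd -> Dee -> Zoe -> Eli -> Fay -> Ivy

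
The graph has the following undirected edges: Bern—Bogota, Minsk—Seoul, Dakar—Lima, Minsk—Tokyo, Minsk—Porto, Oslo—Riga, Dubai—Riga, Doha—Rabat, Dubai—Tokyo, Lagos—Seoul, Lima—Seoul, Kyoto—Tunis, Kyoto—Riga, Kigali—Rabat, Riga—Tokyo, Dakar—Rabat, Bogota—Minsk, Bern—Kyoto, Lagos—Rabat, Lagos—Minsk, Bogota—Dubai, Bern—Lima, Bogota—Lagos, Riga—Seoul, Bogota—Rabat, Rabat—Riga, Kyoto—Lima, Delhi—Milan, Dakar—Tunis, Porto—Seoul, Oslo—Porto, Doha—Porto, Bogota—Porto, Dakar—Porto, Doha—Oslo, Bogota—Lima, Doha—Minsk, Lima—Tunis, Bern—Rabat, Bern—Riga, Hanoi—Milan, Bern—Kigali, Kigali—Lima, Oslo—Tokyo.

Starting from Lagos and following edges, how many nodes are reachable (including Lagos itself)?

BFS from Lagos visits: Lagos, Bogota, Minsk, Rabat, Seoul, Bern, Dubai, Lima, Porto, Doha, Tokyo, Dakar, Kigali, Riga, Kyoto, Tunis, Oslo
Reachable nodes: 17 of 20 total.

17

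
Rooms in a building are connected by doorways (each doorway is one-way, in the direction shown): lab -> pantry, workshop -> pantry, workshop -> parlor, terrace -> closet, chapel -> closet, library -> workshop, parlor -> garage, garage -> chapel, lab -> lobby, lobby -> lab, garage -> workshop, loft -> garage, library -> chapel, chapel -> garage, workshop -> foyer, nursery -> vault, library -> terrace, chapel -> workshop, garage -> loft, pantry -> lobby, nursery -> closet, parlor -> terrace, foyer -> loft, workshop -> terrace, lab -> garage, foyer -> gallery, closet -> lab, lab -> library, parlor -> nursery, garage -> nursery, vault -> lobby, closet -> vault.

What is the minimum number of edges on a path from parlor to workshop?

Level 0: parlor
Level 1: garage, nursery, terrace
Level 2: chapel, closet, loft, vault, workshop
Level 3: foyer, lab, lobby, pantry
Level 4: gallery, library
workshop first appears at level 2.

2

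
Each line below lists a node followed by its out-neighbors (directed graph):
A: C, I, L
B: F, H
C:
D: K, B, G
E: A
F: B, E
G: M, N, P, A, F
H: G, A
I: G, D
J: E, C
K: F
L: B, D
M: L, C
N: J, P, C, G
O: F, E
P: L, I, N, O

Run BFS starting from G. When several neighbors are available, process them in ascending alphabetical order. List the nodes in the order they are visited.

G → A → F → M → N → P → C → I → L → B → E → J → O → D → H → K

Visit G; enqueue A, F, M, N, P → queue [A, F, M, N, P]
Visit A; enqueue C, I, L → queue [F, M, N, P, C, I, L]
Visit F; enqueue B, E → queue [M, N, P, C, I, L, B, E]
Visit M → queue [N, P, C, I, L, B, E]
Visit N; enqueue J → queue [P, C, I, L, B, E, J]
Visit P; enqueue O → queue [C, I, L, B, E, J, O]
Visit C → queue [I, L, B, E, J, O]
Visit I; enqueue D → queue [L, B, E, J, O, D]
Visit L → queue [B, E, J, O, D]
Visit B; enqueue H → queue [E, J, O, D, H]
Visit E → queue [J, O, D, H]
Visit J → queue [O, D, H]
Visit O → queue [D, H]
Visit D; enqueue K → queue [H, K]
Visit H → queue [K]
Visit K → queue []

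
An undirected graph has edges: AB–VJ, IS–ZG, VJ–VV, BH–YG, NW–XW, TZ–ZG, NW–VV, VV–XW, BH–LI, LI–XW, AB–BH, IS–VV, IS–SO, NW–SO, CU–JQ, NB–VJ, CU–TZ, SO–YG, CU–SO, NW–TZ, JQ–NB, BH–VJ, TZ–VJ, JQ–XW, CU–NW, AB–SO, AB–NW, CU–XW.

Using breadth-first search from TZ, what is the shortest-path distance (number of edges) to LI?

3

Level 0: TZ
Level 1: CU, NW, VJ, ZG
Level 2: AB, BH, IS, JQ, NB, SO, VV, XW
Level 3: LI, YG
LI first appears at level 3.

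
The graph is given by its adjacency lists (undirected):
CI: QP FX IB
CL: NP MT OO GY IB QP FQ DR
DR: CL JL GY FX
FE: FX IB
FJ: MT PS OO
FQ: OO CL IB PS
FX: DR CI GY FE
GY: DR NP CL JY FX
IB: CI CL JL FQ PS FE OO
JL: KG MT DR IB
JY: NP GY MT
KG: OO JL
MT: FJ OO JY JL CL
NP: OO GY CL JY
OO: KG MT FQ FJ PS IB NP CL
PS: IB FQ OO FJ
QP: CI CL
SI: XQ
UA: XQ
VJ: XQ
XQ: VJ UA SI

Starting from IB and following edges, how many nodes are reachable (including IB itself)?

BFS from IB visits: IB, PS, OO, JL, FQ, FE, CL, CI, FJ, NP, MT, KG, DR, FX, QP, GY, JY
Reachable nodes: 17 of 21 total.

17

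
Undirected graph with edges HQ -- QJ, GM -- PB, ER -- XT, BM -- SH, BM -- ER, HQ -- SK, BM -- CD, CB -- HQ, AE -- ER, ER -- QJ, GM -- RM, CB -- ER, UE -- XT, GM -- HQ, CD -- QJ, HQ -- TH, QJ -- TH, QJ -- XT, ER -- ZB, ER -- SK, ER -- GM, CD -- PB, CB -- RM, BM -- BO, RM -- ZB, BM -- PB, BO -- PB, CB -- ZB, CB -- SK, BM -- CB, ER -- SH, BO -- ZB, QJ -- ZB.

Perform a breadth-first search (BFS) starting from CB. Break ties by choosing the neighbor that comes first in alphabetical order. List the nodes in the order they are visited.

CB -> BM -> ER -> HQ -> RM -> SK -> ZB -> BO -> CD -> PB -> SH -> AE -> GM -> QJ -> XT -> TH -> UE

Visit CB; enqueue BM, ER, HQ, RM, SK, ZB → queue [BM, ER, HQ, RM, SK, ZB]
Visit BM; enqueue BO, CD, PB, SH → queue [ER, HQ, RM, SK, ZB, BO, CD, PB, SH]
Visit ER; enqueue AE, GM, QJ, XT → queue [HQ, RM, SK, ZB, BO, CD, PB, SH, AE, GM, QJ, XT]
Visit HQ; enqueue TH → queue [RM, SK, ZB, BO, CD, PB, SH, AE, GM, QJ, XT, TH]
Visit RM → queue [SK, ZB, BO, CD, PB, SH, AE, GM, QJ, XT, TH]
Visit SK → queue [ZB, BO, CD, PB, SH, AE, GM, QJ, XT, TH]
Visit ZB → queue [BO, CD, PB, SH, AE, GM, QJ, XT, TH]
Visit BO → queue [CD, PB, SH, AE, GM, QJ, XT, TH]
Visit CD → queue [PB, SH, AE, GM, QJ, XT, TH]
Visit PB → queue [SH, AE, GM, QJ, XT, TH]
Visit SH → queue [AE, GM, QJ, XT, TH]
Visit AE → queue [GM, QJ, XT, TH]
Visit GM → queue [QJ, XT, TH]
Visit QJ → queue [XT, TH]
Visit XT; enqueue UE → queue [TH, UE]
Visit TH → queue [UE]
Visit UE → queue []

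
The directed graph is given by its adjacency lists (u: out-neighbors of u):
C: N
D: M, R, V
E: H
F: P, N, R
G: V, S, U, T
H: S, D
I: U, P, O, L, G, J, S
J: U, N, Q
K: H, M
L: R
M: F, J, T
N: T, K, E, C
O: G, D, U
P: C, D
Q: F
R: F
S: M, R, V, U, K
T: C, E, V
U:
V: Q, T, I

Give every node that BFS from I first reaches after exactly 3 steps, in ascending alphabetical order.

E, F, H

Level 0: I
Level 1: G, J, L, O, P, S, U
Level 2: C, D, K, M, N, Q, R, T, V
Level 3: E, F, H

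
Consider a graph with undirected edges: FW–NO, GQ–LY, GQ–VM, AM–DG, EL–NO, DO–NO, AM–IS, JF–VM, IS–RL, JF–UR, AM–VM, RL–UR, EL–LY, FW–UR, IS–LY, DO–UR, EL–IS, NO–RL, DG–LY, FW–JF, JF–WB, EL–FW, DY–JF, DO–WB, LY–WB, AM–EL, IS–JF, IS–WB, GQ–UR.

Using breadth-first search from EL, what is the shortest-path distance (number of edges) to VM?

2

Level 0: EL
Level 1: AM, FW, IS, LY, NO
Level 2: DG, DO, GQ, JF, RL, UR, VM, WB
Level 3: DY
VM first appears at level 2.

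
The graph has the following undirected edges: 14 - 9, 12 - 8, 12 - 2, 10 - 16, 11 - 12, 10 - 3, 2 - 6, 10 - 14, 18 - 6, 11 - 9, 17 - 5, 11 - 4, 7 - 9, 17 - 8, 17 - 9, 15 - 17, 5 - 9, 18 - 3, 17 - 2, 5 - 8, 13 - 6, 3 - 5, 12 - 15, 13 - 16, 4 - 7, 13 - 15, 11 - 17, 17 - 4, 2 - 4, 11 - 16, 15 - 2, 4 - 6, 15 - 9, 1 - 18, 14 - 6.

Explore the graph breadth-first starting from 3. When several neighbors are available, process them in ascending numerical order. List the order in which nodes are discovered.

Visit 3; enqueue 5, 10, 18 → queue [5, 10, 18]
Visit 5; enqueue 8, 9, 17 → queue [10, 18, 8, 9, 17]
Visit 10; enqueue 14, 16 → queue [18, 8, 9, 17, 14, 16]
Visit 18; enqueue 1, 6 → queue [8, 9, 17, 14, 16, 1, 6]
Visit 8; enqueue 12 → queue [9, 17, 14, 16, 1, 6, 12]
Visit 9; enqueue 7, 11, 15 → queue [17, 14, 16, 1, 6, 12, 7, 11, 15]
Visit 17; enqueue 2, 4 → queue [14, 16, 1, 6, 12, 7, 11, 15, 2, 4]
Visit 14 → queue [16, 1, 6, 12, 7, 11, 15, 2, 4]
Visit 16; enqueue 13 → queue [1, 6, 12, 7, 11, 15, 2, 4, 13]
Visit 1 → queue [6, 12, 7, 11, 15, 2, 4, 13]
Visit 6 → queue [12, 7, 11, 15, 2, 4, 13]
Visit 12 → queue [7, 11, 15, 2, 4, 13]
Visit 7 → queue [11, 15, 2, 4, 13]
Visit 11 → queue [15, 2, 4, 13]
Visit 15 → queue [2, 4, 13]
Visit 2 → queue [4, 13]
Visit 4 → queue [13]
Visit 13 → queue []

3, 5, 10, 18, 8, 9, 17, 14, 16, 1, 6, 12, 7, 11, 15, 2, 4, 13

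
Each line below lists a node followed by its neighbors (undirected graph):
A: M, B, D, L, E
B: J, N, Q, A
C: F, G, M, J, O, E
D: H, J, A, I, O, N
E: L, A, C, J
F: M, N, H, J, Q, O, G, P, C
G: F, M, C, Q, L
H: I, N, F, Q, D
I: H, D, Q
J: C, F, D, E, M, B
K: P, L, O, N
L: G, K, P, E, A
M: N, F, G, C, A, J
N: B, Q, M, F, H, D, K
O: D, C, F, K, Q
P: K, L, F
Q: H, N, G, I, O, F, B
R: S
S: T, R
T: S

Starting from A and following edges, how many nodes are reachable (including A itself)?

17

BFS from A visits: A, B, D, E, L, M, J, N, Q, H, I, O, C, G, K, P, F
Reachable nodes: 17 of 20 total.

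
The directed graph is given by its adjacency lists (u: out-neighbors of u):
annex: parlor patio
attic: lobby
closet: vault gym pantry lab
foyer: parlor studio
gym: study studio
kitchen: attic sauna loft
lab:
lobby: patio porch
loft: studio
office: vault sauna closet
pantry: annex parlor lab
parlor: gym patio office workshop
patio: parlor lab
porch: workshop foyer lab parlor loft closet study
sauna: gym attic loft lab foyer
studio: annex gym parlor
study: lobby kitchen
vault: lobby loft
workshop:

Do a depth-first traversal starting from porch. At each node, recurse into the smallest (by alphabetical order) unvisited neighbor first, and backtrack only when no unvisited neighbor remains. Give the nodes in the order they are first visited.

porch, closet, gym, studio, annex, parlor, office, sauna, attic, lobby, patio, lab, foyer, loft, vault, workshop, study, kitchen, pantry

Visit porch
porch → closet
closet → gym
gym → studio
studio → annex
annex → parlor
parlor → office
office → sauna
sauna → attic
attic → lobby
lobby → patio
patio → lab
sauna → foyer
sauna → loft
office → vault
parlor → workshop
gym → study
study → kitchen
closet → pantry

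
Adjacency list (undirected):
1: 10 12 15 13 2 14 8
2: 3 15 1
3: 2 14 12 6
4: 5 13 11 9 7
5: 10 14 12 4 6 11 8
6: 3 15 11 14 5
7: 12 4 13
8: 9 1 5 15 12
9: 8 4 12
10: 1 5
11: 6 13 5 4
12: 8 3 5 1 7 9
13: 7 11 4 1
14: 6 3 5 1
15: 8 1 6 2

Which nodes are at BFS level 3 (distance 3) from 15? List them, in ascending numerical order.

4, 7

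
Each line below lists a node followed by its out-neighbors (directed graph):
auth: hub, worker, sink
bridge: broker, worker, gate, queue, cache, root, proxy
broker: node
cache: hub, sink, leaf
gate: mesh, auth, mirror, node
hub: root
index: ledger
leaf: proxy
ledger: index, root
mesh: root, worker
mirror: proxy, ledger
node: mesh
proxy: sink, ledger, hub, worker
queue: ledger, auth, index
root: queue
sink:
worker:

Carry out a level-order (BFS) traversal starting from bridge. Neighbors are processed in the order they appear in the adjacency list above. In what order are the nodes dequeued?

Visit bridge; enqueue broker, worker, gate, queue, cache, root, proxy → queue [broker, worker, gate, queue, cache, root, proxy]
Visit broker; enqueue node → queue [worker, gate, queue, cache, root, proxy, node]
Visit worker → queue [gate, queue, cache, root, proxy, node]
Visit gate; enqueue mesh, auth, mirror → queue [queue, cache, root, proxy, node, mesh, auth, mirror]
Visit queue; enqueue ledger, index → queue [cache, root, proxy, node, mesh, auth, mirror, ledger, index]
Visit cache; enqueue hub, sink, leaf → queue [root, proxy, node, mesh, auth, mirror, ledger, index, hub, sink, leaf]
Visit root → queue [proxy, node, mesh, auth, mirror, ledger, index, hub, sink, leaf]
Visit proxy → queue [node, mesh, auth, mirror, ledger, index, hub, sink, leaf]
Visit node → queue [mesh, auth, mirror, ledger, index, hub, sink, leaf]
Visit mesh → queue [auth, mirror, ledger, index, hub, sink, leaf]
Visit auth → queue [mirror, ledger, index, hub, sink, leaf]
Visit mirror → queue [ledger, index, hub, sink, leaf]
Visit ledger → queue [index, hub, sink, leaf]
Visit index → queue [hub, sink, leaf]
Visit hub → queue [sink, leaf]
Visit sink → queue [leaf]
Visit leaf → queue []

bridge, broker, worker, gate, queue, cache, root, proxy, node, mesh, auth, mirror, ledger, index, hub, sink, leaf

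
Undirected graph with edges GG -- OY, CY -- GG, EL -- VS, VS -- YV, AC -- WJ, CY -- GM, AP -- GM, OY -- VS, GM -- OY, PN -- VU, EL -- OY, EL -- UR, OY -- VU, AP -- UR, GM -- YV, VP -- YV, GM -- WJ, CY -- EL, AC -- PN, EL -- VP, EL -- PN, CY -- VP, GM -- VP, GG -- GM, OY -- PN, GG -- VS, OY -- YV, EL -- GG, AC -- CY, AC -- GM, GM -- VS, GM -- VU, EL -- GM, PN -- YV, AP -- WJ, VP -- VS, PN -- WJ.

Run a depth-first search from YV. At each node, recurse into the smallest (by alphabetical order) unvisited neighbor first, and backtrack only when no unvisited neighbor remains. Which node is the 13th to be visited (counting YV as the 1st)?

Visit YV
YV → GM
GM → AC
AC → CY
CY → EL
EL → GG
GG → OY
OY → PN
PN → VU
PN → WJ
WJ → AP
AP → UR
OY → VS
VS → VP

Visit order: YV, GM, AC, CY, EL, GG, OY, PN, VU, WJ, AP, UR, VS, VP

VS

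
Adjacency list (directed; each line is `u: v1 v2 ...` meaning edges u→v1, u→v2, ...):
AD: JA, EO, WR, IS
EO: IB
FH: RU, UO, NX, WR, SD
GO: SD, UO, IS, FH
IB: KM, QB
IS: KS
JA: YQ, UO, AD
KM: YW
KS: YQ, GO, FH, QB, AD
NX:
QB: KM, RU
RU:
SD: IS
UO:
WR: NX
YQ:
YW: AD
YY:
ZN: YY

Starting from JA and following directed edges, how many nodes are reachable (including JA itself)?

BFS from JA visits: JA, AD, UO, YQ, EO, IS, WR, IB, KS, NX, KM, QB, FH, GO, YW, RU, SD
Reachable nodes: 17 of 19 total.

17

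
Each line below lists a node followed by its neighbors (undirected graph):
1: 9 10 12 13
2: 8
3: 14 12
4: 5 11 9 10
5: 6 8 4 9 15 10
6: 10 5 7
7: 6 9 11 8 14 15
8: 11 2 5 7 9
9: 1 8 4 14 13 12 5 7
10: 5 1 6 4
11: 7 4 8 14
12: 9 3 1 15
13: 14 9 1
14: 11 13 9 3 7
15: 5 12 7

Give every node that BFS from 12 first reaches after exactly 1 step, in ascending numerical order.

Level 0: 12
Level 1: 1, 3, 9, 15
Level 2: 4, 5, 7, 8, 10, 13, 14
Level 3: 2, 6, 11

1, 3, 9, 15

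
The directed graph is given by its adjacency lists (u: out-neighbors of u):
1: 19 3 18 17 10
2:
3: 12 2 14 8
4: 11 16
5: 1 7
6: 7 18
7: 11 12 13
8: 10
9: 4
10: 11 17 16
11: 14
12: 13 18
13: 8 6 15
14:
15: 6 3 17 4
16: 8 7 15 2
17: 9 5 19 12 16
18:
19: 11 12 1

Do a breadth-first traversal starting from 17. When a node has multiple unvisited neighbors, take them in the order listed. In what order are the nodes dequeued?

Visit 17; enqueue 9, 5, 19, 12, 16 → queue [9, 5, 19, 12, 16]
Visit 9; enqueue 4 → queue [5, 19, 12, 16, 4]
Visit 5; enqueue 1, 7 → queue [19, 12, 16, 4, 1, 7]
Visit 19; enqueue 11 → queue [12, 16, 4, 1, 7, 11]
Visit 12; enqueue 13, 18 → queue [16, 4, 1, 7, 11, 13, 18]
Visit 16; enqueue 8, 15, 2 → queue [4, 1, 7, 11, 13, 18, 8, 15, 2]
Visit 4 → queue [1, 7, 11, 13, 18, 8, 15, 2]
Visit 1; enqueue 3, 10 → queue [7, 11, 13, 18, 8, 15, 2, 3, 10]
Visit 7 → queue [11, 13, 18, 8, 15, 2, 3, 10]
Visit 11; enqueue 14 → queue [13, 18, 8, 15, 2, 3, 10, 14]
Visit 13; enqueue 6 → queue [18, 8, 15, 2, 3, 10, 14, 6]
Visit 18 → queue [8, 15, 2, 3, 10, 14, 6]
Visit 8 → queue [15, 2, 3, 10, 14, 6]
Visit 15 → queue [2, 3, 10, 14, 6]
Visit 2 → queue [3, 10, 14, 6]
Visit 3 → queue [10, 14, 6]
Visit 10 → queue [14, 6]
Visit 14 → queue [6]
Visit 6 → queue []

17 9 5 19 12 16 4 1 7 11 13 18 8 15 2 3 10 14 6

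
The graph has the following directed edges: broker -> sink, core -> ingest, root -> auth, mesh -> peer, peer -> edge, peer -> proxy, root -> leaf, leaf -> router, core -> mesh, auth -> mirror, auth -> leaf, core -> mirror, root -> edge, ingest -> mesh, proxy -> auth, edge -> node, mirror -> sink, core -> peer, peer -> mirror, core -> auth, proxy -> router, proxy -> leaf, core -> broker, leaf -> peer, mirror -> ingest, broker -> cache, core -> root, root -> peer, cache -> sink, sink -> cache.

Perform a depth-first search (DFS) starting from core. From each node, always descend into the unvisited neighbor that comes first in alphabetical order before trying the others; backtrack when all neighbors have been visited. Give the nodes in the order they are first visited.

Visit core
core → auth
auth → leaf
leaf → peer
peer → edge
edge → node
peer → mirror
mirror → ingest
ingest → mesh
mirror → sink
sink → cache
peer → proxy
proxy → router
core → broker
core → root

core auth leaf peer edge node mirror ingest mesh sink cache proxy router broker root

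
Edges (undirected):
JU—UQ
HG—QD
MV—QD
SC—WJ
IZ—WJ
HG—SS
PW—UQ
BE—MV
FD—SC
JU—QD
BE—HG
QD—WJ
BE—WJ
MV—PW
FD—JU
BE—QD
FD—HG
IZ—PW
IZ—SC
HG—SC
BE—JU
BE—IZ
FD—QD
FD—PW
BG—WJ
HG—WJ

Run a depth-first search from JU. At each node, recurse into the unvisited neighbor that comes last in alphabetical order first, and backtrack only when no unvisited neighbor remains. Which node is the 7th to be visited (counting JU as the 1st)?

Visit JU
JU → UQ
UQ → PW
PW → MV
MV → QD
QD → WJ
WJ → SC
SC → IZ
IZ → BE
BE → HG
HG → SS
HG → FD
WJ → BG

Visit order: JU, UQ, PW, MV, QD, WJ, SC, IZ, BE, HG, SS, FD, BG

SC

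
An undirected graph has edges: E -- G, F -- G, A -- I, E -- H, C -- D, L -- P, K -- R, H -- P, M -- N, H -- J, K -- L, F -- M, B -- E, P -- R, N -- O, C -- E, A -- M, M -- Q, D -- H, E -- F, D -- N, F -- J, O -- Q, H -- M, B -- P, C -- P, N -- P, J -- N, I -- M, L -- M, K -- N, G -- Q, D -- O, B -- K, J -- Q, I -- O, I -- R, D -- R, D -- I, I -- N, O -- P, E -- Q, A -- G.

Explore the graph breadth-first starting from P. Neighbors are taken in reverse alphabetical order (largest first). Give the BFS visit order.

Visit P; enqueue R, O, N, L, H, C, B → queue [R, O, N, L, H, C, B]
Visit R; enqueue K, I, D → queue [O, N, L, H, C, B, K, I, D]
Visit O; enqueue Q → queue [N, L, H, C, B, K, I, D, Q]
Visit N; enqueue M, J → queue [L, H, C, B, K, I, D, Q, M, J]
Visit L → queue [H, C, B, K, I, D, Q, M, J]
Visit H; enqueue E → queue [C, B, K, I, D, Q, M, J, E]
Visit C → queue [B, K, I, D, Q, M, J, E]
Visit B → queue [K, I, D, Q, M, J, E]
Visit K → queue [I, D, Q, M, J, E]
Visit I; enqueue A → queue [D, Q, M, J, E, A]
Visit D → queue [Q, M, J, E, A]
Visit Q; enqueue G → queue [M, J, E, A, G]
Visit M; enqueue F → queue [J, E, A, G, F]
Visit J → queue [E, A, G, F]
Visit E → queue [A, G, F]
Visit A → queue [G, F]
Visit G → queue [F]
Visit F → queue []

P -> R -> O -> N -> L -> H -> C -> B -> K -> I -> D -> Q -> M -> J -> E -> A -> G -> F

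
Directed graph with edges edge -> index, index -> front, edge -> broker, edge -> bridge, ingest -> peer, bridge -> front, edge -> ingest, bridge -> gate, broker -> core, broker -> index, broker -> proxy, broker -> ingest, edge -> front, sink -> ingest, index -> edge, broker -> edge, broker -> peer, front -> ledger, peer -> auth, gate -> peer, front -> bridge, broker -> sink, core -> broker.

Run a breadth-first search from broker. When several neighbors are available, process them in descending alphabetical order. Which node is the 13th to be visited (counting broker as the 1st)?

Visit broker; enqueue sink, proxy, peer, ingest, index, edge, core → queue [sink, proxy, peer, ingest, index, edge, core]
Visit sink → queue [proxy, peer, ingest, index, edge, core]
Visit proxy → queue [peer, ingest, index, edge, core]
Visit peer; enqueue auth → queue [ingest, index, edge, core, auth]
Visit ingest → queue [index, edge, core, auth]
Visit index; enqueue front → queue [edge, core, auth, front]
Visit edge; enqueue bridge → queue [core, auth, front, bridge]
Visit core → queue [auth, front, bridge]
Visit auth → queue [front, bridge]
Visit front; enqueue ledger → queue [bridge, ledger]
Visit bridge; enqueue gate → queue [ledger, gate]
Visit ledger → queue [gate]
Visit gate → queue []

Visit order: broker, sink, proxy, peer, ingest, index, edge, core, auth, front, bridge, ledger, gate

gate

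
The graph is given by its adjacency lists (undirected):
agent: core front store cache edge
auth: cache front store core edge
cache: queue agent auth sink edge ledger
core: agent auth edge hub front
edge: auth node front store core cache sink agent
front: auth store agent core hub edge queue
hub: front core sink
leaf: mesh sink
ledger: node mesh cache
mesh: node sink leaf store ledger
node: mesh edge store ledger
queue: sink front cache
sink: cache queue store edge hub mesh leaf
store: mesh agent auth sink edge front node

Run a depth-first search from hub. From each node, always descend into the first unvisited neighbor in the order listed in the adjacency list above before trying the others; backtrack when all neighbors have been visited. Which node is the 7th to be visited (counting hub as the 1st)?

Visit hub
hub → front
front → auth
auth → cache
cache → queue
queue → sink
sink → store
store → mesh
mesh → node
node → edge
edge → core
core → agent
node → ledger
mesh → leaf

Visit order: hub, front, auth, cache, queue, sink, store, mesh, node, edge, core, agent, ledger, leaf

store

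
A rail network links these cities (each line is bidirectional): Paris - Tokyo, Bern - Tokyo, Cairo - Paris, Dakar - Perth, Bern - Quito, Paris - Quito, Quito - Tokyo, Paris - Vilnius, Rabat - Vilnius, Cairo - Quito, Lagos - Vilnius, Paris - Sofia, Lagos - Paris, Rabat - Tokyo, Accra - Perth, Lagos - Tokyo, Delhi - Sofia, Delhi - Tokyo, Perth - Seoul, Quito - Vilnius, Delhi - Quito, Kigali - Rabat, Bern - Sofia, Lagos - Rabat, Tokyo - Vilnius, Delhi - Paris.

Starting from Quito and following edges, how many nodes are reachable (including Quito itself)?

BFS from Quito visits: Quito, Bern, Cairo, Delhi, Paris, Tokyo, Vilnius, Sofia, Lagos, Rabat, Kigali
Reachable nodes: 11 of 15 total.

11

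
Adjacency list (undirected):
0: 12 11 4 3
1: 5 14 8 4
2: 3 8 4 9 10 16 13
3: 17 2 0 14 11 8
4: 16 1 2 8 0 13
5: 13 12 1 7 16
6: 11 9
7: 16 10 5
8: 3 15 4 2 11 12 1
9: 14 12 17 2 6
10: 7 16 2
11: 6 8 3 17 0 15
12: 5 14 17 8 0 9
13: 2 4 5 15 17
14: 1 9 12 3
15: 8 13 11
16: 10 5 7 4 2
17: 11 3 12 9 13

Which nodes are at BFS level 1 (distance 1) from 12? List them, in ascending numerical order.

Level 0: 12
Level 1: 0, 5, 8, 9, 14, 17
Level 2: 1, 2, 3, 4, 6, 7, 11, 13, 15, 16
Level 3: 10

0, 5, 8, 9, 14, 17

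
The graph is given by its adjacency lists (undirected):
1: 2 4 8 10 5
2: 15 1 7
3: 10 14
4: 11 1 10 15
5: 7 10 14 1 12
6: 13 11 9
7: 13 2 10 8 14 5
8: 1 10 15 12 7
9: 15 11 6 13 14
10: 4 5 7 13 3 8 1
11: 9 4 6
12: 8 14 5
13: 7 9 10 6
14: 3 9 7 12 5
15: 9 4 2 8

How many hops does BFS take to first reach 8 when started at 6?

Level 0: 6
Level 1: 9, 11, 13
Level 2: 4, 7, 10, 14, 15
Level 3: 1, 2, 3, 5, 8, 12
8 first appears at level 3.

3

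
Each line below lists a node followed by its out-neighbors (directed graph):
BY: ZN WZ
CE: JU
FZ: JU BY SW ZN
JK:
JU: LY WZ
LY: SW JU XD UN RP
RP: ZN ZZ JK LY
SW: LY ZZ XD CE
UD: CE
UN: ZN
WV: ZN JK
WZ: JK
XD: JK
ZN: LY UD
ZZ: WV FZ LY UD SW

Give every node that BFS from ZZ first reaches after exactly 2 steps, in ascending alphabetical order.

Level 0: ZZ
Level 1: FZ, LY, SW, UD, WV
Level 2: BY, CE, JK, JU, RP, UN, XD, ZN
Level 3: WZ

BY, CE, JK, JU, RP, UN, XD, ZN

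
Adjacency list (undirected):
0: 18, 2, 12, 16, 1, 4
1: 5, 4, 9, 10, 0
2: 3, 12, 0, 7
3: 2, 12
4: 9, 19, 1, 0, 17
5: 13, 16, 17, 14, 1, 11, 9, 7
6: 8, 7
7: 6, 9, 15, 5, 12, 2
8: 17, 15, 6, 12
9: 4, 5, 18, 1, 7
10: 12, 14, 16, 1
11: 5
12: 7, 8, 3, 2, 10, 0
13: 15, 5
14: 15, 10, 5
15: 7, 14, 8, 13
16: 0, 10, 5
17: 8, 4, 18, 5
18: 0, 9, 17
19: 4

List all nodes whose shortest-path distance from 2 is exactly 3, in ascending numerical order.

11, 13, 14, 17, 19

Level 0: 2
Level 1: 0, 3, 7, 12
Level 2: 1, 4, 5, 6, 8, 9, 10, 15, 16, 18
Level 3: 11, 13, 14, 17, 19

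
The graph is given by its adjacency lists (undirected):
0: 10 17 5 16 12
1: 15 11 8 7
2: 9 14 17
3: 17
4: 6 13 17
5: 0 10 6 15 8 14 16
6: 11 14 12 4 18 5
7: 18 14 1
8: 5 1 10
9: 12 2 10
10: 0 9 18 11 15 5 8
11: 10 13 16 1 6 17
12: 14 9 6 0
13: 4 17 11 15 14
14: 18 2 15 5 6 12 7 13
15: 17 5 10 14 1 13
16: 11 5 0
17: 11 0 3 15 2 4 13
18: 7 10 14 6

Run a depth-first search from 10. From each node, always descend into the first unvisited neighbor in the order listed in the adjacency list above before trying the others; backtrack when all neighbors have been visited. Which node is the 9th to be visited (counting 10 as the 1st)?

18

Visit 10
10 → 0
0 → 17
17 → 11
11 → 13
13 → 4
4 → 6
6 → 14
14 → 18
18 → 7
7 → 1
1 → 15
15 → 5
5 → 8
5 → 16
14 → 2
2 → 9
9 → 12
17 → 3

Visit order: 10, 0, 17, 11, 13, 4, 6, 14, 18, 7, 1, 15, 5, 8, 16, 2, 9, 12, 3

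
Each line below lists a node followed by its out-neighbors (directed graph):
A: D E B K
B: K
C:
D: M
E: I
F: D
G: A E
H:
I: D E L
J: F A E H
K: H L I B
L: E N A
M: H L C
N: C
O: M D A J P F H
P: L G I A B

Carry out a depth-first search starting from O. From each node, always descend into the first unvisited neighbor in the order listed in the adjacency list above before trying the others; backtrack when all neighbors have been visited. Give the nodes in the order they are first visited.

Visit O
O → M
M → H
M → L
L → E
E → I
I → D
L → N
N → C
L → A
A → B
B → K
O → J
J → F
O → P
P → G

O, M, H, L, E, I, D, N, C, A, B, K, J, F, P, G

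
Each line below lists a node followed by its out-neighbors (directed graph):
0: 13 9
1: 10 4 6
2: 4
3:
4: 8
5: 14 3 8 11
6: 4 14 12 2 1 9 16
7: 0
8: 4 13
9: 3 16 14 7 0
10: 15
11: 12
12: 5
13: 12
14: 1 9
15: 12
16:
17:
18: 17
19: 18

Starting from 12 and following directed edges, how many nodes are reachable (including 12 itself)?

17

BFS from 12 visits: 12, 5, 14, 3, 8, 11, 1, 9, 4, 13, 10, 6, 16, 7, 0, 15, 2
Reachable nodes: 17 of 20 total.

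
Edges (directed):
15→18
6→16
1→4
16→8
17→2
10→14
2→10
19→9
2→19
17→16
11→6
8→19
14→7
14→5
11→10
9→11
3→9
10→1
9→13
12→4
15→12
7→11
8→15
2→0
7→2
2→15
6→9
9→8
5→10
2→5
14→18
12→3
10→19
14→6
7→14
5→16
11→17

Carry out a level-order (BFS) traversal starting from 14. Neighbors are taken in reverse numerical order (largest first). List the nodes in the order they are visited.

14, 18, 7, 6, 5, 11, 2, 16, 9, 10, 17, 19, 15, 0, 8, 13, 1, 12, 4, 3

Visit 14; enqueue 18, 7, 6, 5 → queue [18, 7, 6, 5]
Visit 18 → queue [7, 6, 5]
Visit 7; enqueue 11, 2 → queue [6, 5, 11, 2]
Visit 6; enqueue 16, 9 → queue [5, 11, 2, 16, 9]
Visit 5; enqueue 10 → queue [11, 2, 16, 9, 10]
Visit 11; enqueue 17 → queue [2, 16, 9, 10, 17]
Visit 2; enqueue 19, 15, 0 → queue [16, 9, 10, 17, 19, 15, 0]
Visit 16; enqueue 8 → queue [9, 10, 17, 19, 15, 0, 8]
Visit 9; enqueue 13 → queue [10, 17, 19, 15, 0, 8, 13]
Visit 10; enqueue 1 → queue [17, 19, 15, 0, 8, 13, 1]
Visit 17 → queue [19, 15, 0, 8, 13, 1]
Visit 19 → queue [15, 0, 8, 13, 1]
Visit 15; enqueue 12 → queue [0, 8, 13, 1, 12]
Visit 0 → queue [8, 13, 1, 12]
Visit 8 → queue [13, 1, 12]
Visit 13 → queue [1, 12]
Visit 1; enqueue 4 → queue [12, 4]
Visit 12; enqueue 3 → queue [4, 3]
Visit 4 → queue [3]
Visit 3 → queue []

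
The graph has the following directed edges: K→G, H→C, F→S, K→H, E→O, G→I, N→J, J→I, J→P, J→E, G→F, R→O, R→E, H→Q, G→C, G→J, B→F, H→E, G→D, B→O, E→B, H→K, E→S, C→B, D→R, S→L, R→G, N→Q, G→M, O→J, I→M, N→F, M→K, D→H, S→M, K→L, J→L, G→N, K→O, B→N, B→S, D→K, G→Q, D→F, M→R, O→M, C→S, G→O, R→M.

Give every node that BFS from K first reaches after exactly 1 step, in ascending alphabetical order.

Level 0: K
Level 1: G, H, L, O
Level 2: C, D, E, F, I, J, M, N, Q
Level 3: B, P, R, S

G, H, L, O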